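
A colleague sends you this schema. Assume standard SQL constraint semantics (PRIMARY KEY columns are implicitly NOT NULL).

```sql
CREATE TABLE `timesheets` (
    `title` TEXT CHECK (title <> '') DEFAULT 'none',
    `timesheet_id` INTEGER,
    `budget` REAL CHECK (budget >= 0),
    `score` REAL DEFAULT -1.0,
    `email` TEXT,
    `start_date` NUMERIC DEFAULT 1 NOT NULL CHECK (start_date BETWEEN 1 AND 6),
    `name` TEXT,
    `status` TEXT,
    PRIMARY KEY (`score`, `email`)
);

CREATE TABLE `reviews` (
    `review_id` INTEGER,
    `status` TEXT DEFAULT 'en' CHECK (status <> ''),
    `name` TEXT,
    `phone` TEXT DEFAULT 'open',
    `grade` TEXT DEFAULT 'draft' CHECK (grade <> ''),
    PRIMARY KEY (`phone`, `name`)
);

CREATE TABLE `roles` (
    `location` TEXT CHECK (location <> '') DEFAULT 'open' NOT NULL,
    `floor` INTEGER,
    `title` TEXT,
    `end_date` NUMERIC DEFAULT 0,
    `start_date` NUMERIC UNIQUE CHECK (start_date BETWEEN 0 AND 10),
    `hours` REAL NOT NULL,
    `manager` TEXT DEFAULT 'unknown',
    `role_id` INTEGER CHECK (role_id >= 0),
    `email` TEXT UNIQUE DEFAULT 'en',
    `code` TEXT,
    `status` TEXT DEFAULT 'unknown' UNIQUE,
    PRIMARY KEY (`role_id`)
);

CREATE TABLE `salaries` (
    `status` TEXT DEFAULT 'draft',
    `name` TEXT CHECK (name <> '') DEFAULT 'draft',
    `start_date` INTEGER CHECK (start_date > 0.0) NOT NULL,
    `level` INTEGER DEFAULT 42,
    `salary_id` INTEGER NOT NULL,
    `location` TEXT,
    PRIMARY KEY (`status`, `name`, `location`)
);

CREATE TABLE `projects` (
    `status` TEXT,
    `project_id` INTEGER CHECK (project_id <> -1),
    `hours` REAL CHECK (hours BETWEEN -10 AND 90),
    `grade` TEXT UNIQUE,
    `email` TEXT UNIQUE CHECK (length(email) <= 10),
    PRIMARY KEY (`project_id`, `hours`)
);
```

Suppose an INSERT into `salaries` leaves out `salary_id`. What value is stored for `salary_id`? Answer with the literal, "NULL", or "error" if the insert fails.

salary_id has no DEFAULT clause.
Omitting it would insert NULL, but it is declared NOT NULL, so the INSERT fails.

error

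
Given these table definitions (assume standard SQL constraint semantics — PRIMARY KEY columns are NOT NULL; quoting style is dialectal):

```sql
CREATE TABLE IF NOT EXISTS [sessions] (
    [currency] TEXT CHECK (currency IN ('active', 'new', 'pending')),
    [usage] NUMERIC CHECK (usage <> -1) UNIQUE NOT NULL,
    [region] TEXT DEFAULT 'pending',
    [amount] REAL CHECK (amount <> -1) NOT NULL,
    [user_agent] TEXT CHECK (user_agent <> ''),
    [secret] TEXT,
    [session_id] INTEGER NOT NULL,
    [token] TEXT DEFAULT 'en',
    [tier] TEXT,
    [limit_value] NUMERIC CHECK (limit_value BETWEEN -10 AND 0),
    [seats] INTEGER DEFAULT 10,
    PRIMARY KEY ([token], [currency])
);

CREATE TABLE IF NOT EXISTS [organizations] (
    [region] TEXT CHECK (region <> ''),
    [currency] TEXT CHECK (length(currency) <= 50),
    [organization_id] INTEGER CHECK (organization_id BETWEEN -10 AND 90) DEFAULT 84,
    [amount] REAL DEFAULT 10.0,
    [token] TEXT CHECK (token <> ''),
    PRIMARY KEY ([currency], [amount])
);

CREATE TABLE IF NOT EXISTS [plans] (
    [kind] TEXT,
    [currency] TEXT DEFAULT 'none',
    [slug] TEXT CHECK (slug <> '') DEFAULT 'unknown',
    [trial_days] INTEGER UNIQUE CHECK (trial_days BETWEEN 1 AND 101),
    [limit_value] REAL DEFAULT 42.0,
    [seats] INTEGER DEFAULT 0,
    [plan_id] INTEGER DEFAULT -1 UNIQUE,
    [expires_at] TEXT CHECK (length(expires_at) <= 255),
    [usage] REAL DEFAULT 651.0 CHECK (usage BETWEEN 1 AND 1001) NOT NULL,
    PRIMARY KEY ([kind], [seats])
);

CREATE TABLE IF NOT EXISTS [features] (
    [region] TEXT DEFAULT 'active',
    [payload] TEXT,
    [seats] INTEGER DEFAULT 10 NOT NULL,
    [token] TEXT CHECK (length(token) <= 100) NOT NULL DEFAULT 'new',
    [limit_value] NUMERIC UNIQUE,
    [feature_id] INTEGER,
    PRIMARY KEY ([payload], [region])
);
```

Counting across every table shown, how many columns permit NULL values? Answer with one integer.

sessions: 6 nullable (region, user_agent, secret, tier, limit_value, seats — PK (token, currency) and explicit NOT NULL columns excluded).
organizations: 3 nullable (region, organization_id, token — PK (currency, amount) and explicit NOT NULL columns excluded).
plans: 6 nullable (currency, slug, trial_days, limit_value, plan_id, expires_at — PK (kind, seats) and explicit NOT NULL columns excluded).
features: 2 nullable (limit_value, feature_id — PK (payload, region) and explicit NOT NULL columns excluded).
Total: 6 + 3 + 6 + 2 = 17.

17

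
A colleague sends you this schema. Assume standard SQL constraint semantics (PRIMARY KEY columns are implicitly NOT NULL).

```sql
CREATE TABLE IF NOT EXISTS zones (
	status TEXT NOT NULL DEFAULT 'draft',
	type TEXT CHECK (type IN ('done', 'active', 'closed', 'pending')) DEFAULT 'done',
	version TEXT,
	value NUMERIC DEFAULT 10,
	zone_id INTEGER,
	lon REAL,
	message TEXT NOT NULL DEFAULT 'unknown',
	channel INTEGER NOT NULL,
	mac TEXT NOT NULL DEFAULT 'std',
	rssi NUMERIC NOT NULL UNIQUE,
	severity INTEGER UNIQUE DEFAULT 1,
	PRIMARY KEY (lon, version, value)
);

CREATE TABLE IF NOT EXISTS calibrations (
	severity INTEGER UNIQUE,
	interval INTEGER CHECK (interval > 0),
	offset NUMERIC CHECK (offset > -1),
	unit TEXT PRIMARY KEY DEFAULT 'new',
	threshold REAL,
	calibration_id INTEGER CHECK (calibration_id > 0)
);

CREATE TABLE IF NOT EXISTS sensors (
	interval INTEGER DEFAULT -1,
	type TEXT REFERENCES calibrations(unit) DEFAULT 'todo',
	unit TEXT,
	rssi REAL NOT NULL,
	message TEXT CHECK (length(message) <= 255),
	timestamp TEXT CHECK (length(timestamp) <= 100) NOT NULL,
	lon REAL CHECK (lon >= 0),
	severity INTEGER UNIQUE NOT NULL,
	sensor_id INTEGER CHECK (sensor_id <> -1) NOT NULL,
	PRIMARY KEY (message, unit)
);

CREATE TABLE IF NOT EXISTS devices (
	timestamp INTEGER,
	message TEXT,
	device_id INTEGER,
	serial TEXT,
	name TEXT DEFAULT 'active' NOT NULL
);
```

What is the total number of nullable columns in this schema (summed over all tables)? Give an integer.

zones: 3 nullable (type, zone_id, severity — PK (lon, version, value) and explicit NOT NULL columns excluded).
calibrations: 5 nullable (severity, interval, offset, threshold, calibration_id — PK (unit) and explicit NOT NULL columns excluded).
sensors: 3 nullable (interval, type, lon — PK (message, unit) and explicit NOT NULL columns excluded).
devices: 4 nullable (timestamp, message, device_id, serial — PK none and explicit NOT NULL columns excluded).
Total: 3 + 5 + 3 + 4 = 15.

15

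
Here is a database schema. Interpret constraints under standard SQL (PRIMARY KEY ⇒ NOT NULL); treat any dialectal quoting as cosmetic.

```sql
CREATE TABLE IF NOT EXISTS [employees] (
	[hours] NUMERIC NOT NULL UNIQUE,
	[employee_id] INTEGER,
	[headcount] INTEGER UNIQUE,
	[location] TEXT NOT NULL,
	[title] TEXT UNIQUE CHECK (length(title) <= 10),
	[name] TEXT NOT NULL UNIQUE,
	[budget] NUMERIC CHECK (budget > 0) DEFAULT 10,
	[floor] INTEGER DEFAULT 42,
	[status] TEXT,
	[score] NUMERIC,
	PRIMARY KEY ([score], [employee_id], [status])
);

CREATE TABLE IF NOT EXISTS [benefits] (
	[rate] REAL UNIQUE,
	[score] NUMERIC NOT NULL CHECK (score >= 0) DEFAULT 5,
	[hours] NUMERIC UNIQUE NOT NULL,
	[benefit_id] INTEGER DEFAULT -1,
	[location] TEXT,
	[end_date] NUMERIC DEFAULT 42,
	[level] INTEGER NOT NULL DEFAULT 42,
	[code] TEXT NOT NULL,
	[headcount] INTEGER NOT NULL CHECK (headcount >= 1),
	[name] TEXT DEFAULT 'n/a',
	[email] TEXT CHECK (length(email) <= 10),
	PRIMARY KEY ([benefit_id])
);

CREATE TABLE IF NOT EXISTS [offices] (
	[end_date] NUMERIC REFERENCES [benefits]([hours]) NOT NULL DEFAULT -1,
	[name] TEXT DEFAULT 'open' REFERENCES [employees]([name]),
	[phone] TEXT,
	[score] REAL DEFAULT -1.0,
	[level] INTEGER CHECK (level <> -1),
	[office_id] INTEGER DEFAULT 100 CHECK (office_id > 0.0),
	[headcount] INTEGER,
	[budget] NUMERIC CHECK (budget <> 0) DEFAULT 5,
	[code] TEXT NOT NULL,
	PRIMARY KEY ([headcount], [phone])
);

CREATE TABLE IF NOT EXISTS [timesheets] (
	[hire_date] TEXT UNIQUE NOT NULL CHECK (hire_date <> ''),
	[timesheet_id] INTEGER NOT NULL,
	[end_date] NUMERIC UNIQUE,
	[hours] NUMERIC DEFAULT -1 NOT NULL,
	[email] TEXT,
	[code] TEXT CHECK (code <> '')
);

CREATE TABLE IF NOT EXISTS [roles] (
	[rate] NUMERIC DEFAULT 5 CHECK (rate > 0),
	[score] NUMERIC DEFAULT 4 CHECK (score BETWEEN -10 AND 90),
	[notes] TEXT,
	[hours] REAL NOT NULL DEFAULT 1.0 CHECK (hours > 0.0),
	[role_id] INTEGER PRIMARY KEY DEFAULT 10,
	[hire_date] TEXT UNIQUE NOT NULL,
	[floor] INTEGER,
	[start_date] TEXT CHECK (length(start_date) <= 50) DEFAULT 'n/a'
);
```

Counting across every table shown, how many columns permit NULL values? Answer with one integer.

employees: 4 nullable (headcount, title, budget, floor — PK (score, employee_id, status) and explicit NOT NULL columns excluded).
benefits: 5 nullable (rate, location, end_date, name, email — PK (benefit_id) and explicit NOT NULL columns excluded).
offices: 5 nullable (name, score, level, office_id, budget — PK (headcount, phone) and explicit NOT NULL columns excluded).
timesheets: 3 nullable (end_date, email, code — PK none and explicit NOT NULL columns excluded).
roles: 5 nullable (rate, score, notes, floor, start_date — PK (role_id) and explicit NOT NULL columns excluded).
Total: 4 + 5 + 5 + 3 + 5 = 22.

22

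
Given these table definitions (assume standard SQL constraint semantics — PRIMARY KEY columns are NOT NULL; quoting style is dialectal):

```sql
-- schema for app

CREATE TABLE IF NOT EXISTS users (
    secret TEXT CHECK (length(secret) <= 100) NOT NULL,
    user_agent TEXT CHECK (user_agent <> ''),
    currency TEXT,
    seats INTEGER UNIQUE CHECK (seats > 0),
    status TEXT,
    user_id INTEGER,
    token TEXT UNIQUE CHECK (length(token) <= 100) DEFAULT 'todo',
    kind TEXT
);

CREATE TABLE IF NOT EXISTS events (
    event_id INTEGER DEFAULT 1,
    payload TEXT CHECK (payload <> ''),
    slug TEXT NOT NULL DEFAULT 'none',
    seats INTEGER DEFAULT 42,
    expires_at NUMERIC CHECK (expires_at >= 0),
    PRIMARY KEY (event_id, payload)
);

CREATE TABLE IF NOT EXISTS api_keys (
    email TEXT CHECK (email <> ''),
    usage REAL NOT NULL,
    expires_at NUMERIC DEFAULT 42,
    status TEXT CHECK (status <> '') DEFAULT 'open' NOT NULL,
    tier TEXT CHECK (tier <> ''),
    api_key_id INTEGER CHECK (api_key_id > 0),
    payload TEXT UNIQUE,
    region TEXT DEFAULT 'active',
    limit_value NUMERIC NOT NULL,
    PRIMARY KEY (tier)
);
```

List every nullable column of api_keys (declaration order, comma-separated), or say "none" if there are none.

- email: CHECK does not forbid NULL (a CHECK constraint passes when its expression is NULL) → nullable.
- usage: declared NOT NULL → not nullable.
- expires_at: DEFAULT only fills an omitted column; an explicit NULL is still allowed → nullable.
- status: declared NOT NULL → not nullable.
- tier: part of the PRIMARY KEY, which implies NOT NULL → not nullable.
- api_key_id: CHECK does not forbid NULL (a CHECK constraint passes when its expression is NULL) → nullable.
- payload: UNIQUE does not imply NOT NULL → nullable.
- region: DEFAULT only fills an omitted column; an explicit NULL is still allowed → nullable.
- limit_value: declared NOT NULL → not nullable.

email, expires_at, api_key_id, payload, region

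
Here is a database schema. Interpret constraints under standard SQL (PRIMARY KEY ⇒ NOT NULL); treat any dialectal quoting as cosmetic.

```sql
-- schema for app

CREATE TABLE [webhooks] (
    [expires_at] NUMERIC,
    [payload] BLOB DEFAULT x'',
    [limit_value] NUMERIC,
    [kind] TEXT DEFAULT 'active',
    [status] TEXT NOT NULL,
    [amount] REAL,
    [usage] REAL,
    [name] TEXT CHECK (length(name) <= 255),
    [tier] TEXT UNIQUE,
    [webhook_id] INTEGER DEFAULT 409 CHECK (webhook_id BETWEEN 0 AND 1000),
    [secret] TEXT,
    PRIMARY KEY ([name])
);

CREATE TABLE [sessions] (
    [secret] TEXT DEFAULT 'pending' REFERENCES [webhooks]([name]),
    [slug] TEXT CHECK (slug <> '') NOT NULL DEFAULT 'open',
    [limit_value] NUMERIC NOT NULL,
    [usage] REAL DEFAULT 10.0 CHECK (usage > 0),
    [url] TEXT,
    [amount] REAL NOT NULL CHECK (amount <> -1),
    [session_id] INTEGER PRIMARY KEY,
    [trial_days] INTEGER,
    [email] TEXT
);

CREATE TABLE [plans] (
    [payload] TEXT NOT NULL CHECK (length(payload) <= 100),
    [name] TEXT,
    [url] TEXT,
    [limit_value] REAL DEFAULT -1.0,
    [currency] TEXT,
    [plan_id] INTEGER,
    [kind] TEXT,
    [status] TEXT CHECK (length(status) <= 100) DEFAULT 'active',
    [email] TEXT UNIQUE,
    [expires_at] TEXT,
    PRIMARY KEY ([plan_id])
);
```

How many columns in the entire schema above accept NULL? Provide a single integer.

webhooks: 9 nullable (expires_at, payload, limit_value, kind, amount, usage, tier, webhook_id, secret — PK (name) and explicit NOT NULL columns excluded).
sessions: 5 nullable (secret, usage, url, trial_days, email — PK (session_id) and explicit NOT NULL columns excluded).
plans: 8 nullable (name, url, limit_value, currency, kind, status, email, expires_at — PK (plan_id) and explicit NOT NULL columns excluded).
Total: 9 + 5 + 8 = 22.

22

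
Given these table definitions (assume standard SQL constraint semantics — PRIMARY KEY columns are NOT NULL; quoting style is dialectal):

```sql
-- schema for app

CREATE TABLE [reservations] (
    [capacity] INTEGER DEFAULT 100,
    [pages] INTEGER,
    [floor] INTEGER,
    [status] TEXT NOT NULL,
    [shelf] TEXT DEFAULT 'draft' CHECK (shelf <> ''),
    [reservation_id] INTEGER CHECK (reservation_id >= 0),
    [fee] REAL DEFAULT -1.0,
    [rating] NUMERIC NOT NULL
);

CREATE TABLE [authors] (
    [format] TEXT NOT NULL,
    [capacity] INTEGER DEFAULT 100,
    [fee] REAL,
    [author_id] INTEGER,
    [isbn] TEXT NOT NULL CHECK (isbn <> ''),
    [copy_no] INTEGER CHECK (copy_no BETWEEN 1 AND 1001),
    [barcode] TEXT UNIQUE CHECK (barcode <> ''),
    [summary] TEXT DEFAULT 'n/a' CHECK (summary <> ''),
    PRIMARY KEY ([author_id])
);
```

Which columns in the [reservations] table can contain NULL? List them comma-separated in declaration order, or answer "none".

- capacity: DEFAULT only fills an omitted column; an explicit NULL is still allowed → nullable.
- pages: no NOT NULL constraint applies → nullable.
- floor: no NOT NULL constraint applies → nullable.
- status: declared NOT NULL → not nullable.
- shelf: CHECK does not forbid NULL (a CHECK constraint passes when its expression is NULL) → nullable.
- reservation_id: CHECK does not forbid NULL (a CHECK constraint passes when its expression is NULL) → nullable.
- fee: DEFAULT only fills an omitted column; an explicit NULL is still allowed → nullable.
- rating: declared NOT NULL → not nullable.

capacity, pages, floor, shelf, reservation_id, fee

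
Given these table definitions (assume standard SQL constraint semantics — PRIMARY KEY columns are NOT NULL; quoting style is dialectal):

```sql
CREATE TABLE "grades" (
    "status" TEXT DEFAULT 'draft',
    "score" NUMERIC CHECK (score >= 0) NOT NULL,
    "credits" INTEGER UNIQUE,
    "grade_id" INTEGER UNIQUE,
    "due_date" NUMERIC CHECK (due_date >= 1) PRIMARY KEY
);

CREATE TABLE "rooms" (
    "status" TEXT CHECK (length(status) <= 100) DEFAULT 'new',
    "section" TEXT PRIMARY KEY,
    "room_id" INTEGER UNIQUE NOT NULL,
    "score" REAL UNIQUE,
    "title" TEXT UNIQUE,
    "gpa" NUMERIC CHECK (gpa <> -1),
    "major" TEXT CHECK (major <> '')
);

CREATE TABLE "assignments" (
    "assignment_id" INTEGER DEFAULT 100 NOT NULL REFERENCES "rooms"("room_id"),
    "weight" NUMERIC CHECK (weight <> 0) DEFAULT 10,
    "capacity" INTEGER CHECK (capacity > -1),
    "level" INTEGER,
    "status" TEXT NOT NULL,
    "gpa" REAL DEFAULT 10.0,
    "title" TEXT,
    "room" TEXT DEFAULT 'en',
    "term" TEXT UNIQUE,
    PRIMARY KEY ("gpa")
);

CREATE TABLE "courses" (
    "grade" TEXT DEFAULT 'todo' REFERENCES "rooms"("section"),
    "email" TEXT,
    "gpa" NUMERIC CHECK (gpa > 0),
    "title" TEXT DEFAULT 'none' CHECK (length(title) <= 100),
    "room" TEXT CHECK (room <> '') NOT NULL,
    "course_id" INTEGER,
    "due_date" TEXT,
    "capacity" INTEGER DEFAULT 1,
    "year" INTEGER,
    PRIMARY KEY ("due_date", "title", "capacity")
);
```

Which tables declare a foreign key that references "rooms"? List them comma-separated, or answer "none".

assignments, courses

- assignments.assignment_id references rooms(room_id).
- courses.grade references rooms(section).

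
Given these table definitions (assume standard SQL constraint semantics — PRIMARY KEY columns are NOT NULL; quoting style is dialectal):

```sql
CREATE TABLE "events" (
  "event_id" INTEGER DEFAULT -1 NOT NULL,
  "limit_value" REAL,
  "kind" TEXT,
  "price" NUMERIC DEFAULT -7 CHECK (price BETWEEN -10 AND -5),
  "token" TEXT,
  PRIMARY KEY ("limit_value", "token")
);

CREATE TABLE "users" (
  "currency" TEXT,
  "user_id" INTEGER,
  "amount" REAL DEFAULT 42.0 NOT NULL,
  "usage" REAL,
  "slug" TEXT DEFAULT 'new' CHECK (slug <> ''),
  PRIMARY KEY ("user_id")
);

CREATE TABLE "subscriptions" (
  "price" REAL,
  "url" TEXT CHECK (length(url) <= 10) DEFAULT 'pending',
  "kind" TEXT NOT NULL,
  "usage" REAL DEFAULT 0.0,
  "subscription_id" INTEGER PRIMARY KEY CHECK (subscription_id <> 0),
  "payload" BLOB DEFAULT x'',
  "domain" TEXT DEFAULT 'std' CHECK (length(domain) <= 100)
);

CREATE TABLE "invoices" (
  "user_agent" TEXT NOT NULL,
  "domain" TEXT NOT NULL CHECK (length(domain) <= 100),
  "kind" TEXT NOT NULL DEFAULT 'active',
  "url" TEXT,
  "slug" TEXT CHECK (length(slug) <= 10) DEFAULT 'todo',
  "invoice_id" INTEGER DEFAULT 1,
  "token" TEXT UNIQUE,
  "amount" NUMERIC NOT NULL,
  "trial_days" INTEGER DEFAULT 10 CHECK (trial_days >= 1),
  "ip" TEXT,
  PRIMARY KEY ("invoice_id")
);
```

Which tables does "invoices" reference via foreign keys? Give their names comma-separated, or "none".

none

No column in invoices has a REFERENCES clause.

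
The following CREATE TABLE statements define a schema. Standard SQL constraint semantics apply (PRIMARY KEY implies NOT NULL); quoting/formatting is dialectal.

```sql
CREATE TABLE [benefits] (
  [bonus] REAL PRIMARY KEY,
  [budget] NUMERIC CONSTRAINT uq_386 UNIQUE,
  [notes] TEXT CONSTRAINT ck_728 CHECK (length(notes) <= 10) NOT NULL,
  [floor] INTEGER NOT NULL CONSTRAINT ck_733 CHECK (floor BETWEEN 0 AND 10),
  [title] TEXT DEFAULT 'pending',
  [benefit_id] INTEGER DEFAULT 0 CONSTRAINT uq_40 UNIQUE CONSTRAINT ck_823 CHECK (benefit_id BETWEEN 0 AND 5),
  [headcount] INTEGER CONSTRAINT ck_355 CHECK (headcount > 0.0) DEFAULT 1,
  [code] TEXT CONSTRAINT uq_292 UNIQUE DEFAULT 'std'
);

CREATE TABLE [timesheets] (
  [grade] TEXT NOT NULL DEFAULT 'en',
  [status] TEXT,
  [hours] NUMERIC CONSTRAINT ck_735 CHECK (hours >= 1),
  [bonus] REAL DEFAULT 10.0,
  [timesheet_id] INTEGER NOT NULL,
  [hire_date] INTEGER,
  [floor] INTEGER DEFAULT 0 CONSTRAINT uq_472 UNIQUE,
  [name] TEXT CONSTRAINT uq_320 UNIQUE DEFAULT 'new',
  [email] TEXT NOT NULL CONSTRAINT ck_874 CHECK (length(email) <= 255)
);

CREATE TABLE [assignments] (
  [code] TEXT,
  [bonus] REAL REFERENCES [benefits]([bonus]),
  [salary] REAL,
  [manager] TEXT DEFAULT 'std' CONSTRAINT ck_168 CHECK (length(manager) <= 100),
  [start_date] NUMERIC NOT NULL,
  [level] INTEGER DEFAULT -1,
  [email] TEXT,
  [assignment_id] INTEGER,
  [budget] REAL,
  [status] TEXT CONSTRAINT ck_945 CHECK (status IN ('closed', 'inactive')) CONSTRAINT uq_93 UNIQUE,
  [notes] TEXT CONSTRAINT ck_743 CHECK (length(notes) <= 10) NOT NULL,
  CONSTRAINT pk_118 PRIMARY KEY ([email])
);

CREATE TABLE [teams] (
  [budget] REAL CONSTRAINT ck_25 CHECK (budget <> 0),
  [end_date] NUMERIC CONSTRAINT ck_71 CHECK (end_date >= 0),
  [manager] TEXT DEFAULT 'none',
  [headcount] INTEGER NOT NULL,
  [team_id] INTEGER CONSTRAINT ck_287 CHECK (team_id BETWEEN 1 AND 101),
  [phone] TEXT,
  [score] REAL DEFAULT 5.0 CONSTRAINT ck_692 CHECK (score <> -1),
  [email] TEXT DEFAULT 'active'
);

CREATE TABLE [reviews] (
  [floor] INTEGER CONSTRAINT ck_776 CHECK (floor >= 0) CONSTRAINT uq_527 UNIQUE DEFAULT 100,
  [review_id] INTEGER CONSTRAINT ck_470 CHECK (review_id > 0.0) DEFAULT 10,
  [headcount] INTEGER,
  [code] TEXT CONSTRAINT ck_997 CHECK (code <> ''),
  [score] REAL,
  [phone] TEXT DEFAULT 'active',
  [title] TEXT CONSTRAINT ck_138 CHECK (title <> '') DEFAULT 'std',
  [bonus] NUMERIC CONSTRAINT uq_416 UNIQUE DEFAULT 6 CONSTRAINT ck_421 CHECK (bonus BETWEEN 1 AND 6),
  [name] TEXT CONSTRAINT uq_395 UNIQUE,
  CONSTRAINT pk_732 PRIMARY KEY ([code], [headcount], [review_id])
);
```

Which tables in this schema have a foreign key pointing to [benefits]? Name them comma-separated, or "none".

- assignments.bonus references benefits(bonus).

assignments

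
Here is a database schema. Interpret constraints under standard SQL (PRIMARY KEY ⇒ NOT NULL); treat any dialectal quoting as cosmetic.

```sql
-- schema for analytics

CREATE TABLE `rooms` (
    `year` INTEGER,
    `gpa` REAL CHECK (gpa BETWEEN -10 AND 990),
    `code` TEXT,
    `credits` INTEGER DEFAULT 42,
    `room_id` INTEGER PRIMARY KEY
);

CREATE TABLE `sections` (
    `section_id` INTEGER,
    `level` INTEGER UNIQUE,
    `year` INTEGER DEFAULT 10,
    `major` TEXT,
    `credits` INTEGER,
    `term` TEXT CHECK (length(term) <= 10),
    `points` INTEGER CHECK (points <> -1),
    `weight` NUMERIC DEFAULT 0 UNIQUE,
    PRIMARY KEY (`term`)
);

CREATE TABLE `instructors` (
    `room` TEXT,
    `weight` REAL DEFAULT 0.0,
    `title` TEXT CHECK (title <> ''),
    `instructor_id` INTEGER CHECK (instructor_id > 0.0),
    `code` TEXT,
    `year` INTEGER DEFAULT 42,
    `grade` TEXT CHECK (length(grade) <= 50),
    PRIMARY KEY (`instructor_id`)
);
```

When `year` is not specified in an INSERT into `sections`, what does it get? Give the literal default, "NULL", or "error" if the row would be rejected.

year has an explicit DEFAULT 10.
When the column is omitted from an INSERT, that default is used.

10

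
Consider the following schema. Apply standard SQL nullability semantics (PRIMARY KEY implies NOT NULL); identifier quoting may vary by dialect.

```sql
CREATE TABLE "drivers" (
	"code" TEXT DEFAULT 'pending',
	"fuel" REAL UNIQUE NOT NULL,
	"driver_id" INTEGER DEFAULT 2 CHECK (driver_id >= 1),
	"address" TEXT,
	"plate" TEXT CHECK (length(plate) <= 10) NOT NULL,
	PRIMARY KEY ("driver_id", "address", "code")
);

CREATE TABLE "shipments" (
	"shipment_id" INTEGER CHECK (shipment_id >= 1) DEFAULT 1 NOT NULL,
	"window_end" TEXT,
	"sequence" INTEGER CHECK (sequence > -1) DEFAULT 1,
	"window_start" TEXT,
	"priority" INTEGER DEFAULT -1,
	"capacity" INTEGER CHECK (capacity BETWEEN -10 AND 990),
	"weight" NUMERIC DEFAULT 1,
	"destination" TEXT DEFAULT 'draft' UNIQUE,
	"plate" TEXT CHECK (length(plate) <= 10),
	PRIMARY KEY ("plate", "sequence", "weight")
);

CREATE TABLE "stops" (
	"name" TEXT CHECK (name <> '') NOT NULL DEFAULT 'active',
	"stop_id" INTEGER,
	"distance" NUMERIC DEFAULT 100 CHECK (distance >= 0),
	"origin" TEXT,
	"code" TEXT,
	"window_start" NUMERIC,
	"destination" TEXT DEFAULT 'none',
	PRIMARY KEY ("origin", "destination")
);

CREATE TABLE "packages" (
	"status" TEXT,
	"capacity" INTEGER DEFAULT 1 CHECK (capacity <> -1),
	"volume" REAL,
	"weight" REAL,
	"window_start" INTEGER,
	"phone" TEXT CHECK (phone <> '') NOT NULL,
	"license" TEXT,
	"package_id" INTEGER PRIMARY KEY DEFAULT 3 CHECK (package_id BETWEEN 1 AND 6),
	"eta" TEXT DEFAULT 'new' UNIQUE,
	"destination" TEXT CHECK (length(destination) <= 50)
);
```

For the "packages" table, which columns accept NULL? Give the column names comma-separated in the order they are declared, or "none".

- status: no NOT NULL constraint applies → nullable.
- capacity: CHECK does not forbid NULL (a CHECK constraint passes when its expression is NULL) → nullable.
- volume: no NOT NULL constraint applies → nullable.
- weight: no NOT NULL constraint applies → nullable.
- window_start: no NOT NULL constraint applies → nullable.
- phone: declared NOT NULL → not nullable.
- license: no NOT NULL constraint applies → nullable.
- package_id: part of the PRIMARY KEY, which implies NOT NULL → not nullable.
- eta: UNIQUE does not imply NOT NULL → nullable.
- destination: CHECK does not forbid NULL (a CHECK constraint passes when its expression is NULL) → nullable.

status, capacity, volume, weight, window_start, license, eta, destination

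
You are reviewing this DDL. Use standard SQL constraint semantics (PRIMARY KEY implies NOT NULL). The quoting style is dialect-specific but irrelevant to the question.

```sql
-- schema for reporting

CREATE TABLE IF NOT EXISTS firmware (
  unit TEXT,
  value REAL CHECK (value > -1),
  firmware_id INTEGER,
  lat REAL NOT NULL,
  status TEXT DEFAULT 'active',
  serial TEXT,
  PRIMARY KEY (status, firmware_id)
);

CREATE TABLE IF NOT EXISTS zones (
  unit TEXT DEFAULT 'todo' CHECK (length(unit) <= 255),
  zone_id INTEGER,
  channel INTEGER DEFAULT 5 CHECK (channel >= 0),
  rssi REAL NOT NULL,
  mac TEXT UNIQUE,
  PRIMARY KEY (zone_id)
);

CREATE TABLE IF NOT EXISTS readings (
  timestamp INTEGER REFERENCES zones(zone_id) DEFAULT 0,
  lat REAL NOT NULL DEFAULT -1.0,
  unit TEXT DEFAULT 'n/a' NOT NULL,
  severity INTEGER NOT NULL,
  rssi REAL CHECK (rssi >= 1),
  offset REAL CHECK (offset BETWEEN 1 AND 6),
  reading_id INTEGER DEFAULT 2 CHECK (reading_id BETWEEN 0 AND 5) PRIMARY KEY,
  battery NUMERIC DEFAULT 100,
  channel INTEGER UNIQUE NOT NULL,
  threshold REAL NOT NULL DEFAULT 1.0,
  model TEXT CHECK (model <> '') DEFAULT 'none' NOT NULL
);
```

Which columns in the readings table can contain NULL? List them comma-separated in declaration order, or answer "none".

timestamp, rssi, offset, battery

- timestamp: a foreign key column may be NULL unless separately constrained → nullable.
- lat: declared NOT NULL → not nullable.
- unit: declared NOT NULL → not nullable.
- severity: declared NOT NULL → not nullable.
- rssi: CHECK does not forbid NULL (a CHECK constraint passes when its expression is NULL) → nullable.
- offset: CHECK does not forbid NULL (a CHECK constraint passes when its expression is NULL) → nullable.
- reading_id: part of the PRIMARY KEY, which implies NOT NULL → not nullable.
- battery: DEFAULT only fills an omitted column; an explicit NULL is still allowed → nullable.
- channel: declared NOT NULL → not nullable.
- threshold: declared NOT NULL → not nullable.
- model: declared NOT NULL → not nullable.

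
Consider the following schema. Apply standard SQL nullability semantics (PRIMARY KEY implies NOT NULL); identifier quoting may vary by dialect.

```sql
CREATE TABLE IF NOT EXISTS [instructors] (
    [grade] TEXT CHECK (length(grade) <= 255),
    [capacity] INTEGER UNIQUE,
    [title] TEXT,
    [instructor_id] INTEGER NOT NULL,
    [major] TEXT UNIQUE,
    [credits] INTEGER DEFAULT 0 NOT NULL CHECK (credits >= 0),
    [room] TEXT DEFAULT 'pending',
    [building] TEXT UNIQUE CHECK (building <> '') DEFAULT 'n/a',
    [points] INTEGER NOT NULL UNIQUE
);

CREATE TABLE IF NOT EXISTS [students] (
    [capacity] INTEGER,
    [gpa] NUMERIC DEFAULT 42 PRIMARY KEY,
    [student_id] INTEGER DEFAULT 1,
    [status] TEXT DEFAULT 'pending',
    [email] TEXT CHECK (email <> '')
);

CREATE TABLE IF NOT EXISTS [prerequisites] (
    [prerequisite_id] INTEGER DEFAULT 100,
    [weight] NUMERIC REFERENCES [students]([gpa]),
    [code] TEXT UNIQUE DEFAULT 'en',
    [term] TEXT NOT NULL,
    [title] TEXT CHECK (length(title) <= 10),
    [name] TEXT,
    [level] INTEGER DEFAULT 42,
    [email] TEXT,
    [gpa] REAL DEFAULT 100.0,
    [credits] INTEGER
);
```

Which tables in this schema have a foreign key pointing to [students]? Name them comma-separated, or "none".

- prerequisites.weight references students(gpa).

prerequisites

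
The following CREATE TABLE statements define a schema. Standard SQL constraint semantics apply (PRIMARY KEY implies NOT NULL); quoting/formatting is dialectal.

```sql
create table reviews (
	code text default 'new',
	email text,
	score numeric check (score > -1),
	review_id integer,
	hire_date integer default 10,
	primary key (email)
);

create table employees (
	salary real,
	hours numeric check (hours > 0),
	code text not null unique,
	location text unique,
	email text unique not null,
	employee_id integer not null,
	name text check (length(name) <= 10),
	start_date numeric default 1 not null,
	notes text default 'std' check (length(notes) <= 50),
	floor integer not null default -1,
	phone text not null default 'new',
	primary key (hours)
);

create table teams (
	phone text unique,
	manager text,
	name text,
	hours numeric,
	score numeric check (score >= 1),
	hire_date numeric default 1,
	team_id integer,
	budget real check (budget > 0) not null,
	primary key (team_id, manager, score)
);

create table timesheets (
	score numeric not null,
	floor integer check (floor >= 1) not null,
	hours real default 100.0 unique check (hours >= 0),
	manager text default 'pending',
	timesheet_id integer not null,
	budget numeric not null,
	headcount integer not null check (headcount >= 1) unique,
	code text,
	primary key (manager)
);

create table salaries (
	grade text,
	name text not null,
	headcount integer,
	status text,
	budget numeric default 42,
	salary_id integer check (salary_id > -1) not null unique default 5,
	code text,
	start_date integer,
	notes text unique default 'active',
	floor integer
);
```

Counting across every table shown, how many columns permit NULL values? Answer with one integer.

reviews: 4 nullable (code, score, review_id, hire_date — PK (email) and explicit NOT NULL columns excluded).
employees: 4 nullable (salary, location, name, notes — PK (hours) and explicit NOT NULL columns excluded).
teams: 4 nullable (phone, name, hours, hire_date — PK (team_id, manager, score) and explicit NOT NULL columns excluded).
timesheets: 2 nullable (hours, code — PK (manager) and explicit NOT NULL columns excluded).
salaries: 8 nullable (grade, headcount, status, budget, code, start_date, notes, floor — PK none and explicit NOT NULL columns excluded).
Total: 4 + 4 + 4 + 2 + 8 = 22.

22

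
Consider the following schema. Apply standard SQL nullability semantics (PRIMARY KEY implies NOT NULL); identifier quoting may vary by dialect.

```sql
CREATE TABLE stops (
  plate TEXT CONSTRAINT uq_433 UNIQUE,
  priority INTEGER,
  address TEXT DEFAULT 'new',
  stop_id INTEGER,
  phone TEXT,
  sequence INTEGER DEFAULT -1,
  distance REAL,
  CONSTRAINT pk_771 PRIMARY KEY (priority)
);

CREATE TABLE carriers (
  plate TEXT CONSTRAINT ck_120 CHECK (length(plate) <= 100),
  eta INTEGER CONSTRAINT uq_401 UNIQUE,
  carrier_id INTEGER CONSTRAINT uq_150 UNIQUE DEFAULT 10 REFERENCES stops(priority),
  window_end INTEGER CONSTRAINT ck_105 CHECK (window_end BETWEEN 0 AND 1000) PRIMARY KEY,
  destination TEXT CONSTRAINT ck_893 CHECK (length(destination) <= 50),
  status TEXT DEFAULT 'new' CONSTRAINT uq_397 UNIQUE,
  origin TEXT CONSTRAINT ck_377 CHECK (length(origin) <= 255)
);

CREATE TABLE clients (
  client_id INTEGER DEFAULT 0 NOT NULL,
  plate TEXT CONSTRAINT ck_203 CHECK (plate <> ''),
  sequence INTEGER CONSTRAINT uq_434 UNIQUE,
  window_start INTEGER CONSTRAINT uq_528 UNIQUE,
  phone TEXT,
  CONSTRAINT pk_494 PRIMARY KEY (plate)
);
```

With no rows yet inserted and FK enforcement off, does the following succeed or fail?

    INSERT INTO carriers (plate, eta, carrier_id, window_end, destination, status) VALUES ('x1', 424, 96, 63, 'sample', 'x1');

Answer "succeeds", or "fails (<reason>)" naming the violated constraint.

NOT NULL columns: window_end is supplied.
CHECK constraints: 'x1' satisfies (length(plate) <= 100); 63 satisfies (window_end BETWEEN 0 AND 1000); 'sample' satisfies (length(destination) <= 50).
No constraint is violated.

succeeds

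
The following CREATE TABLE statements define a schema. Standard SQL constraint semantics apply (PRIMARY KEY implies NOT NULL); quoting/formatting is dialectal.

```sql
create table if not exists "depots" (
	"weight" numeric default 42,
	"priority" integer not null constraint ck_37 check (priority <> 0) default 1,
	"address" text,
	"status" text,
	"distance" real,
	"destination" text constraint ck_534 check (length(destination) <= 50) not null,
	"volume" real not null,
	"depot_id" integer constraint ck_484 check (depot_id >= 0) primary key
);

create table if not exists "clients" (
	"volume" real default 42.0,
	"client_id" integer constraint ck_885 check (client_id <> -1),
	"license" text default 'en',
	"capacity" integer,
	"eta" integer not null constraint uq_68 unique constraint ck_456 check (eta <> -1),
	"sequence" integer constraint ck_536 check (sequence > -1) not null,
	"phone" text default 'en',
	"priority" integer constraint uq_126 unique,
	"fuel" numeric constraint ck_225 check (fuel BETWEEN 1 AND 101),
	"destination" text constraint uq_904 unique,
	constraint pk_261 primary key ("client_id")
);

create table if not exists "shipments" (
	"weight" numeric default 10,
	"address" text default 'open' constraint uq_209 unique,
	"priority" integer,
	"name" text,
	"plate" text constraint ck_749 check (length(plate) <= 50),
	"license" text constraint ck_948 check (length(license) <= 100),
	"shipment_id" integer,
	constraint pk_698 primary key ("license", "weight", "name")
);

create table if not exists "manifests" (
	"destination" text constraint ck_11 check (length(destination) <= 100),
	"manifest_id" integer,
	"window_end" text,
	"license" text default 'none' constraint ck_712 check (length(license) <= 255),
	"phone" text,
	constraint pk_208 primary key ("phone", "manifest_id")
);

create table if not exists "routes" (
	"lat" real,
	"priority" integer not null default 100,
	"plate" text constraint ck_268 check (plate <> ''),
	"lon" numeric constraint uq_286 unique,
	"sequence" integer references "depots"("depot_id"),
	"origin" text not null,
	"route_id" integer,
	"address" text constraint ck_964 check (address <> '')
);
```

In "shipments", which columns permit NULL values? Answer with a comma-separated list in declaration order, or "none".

- weight: part of the PRIMARY KEY, which implies NOT NULL → not nullable.
- address: UNIQUE does not imply NOT NULL → nullable.
- priority: no NOT NULL constraint applies → nullable.
- name: part of the PRIMARY KEY, which implies NOT NULL → not nullable.
- plate: CHECK does not forbid NULL (a CHECK constraint passes when its expression is NULL) → nullable.
- license: part of the PRIMARY KEY, which implies NOT NULL → not nullable.
- shipment_id: no NOT NULL constraint applies → nullable.

address, priority, plate, shipment_id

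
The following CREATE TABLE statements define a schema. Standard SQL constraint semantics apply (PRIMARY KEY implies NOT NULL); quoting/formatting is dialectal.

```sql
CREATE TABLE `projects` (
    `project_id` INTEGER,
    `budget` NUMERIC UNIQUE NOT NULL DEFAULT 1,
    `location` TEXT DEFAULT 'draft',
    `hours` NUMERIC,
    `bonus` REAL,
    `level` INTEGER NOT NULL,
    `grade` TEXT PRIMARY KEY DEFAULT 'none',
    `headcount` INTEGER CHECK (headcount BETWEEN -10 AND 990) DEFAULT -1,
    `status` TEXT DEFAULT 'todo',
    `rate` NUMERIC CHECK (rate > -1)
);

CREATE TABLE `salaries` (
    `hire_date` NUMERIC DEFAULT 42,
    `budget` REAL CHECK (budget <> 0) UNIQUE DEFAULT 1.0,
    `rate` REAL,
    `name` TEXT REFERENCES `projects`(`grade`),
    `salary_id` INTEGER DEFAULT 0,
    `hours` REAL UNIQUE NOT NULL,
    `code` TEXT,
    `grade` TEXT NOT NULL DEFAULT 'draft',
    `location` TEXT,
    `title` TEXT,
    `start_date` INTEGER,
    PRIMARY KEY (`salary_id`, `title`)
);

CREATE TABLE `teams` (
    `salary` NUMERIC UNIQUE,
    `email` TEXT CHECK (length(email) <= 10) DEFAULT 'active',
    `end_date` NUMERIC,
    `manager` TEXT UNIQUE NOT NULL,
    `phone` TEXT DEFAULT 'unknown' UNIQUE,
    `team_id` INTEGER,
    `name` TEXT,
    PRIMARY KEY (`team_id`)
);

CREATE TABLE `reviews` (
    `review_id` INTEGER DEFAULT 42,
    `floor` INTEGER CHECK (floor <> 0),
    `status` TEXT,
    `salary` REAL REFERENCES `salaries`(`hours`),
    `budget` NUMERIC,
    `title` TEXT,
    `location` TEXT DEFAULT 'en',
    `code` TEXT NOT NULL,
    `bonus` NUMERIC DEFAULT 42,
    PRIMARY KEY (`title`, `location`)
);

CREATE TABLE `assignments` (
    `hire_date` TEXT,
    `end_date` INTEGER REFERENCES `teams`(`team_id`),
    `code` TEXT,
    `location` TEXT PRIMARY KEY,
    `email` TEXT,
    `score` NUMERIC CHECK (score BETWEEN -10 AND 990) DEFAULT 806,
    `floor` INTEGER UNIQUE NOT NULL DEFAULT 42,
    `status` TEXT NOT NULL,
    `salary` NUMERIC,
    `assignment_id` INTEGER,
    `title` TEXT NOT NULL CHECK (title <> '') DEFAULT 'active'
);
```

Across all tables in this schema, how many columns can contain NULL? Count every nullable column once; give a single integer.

32

projects: 7 nullable (project_id, location, hours, bonus, headcount, status, rate — PK (grade) and explicit NOT NULL columns excluded).
salaries: 7 nullable (hire_date, budget, rate, name, code, location, start_date — PK (salary_id, title) and explicit NOT NULL columns excluded).
teams: 5 nullable (salary, email, end_date, phone, name — PK (team_id) and explicit NOT NULL columns excluded).
reviews: 6 nullable (review_id, floor, status, salary, budget, bonus — PK (title, location) and explicit NOT NULL columns excluded).
assignments: 7 nullable (hire_date, end_date, code, email, score, salary, assignment_id — PK (location) and explicit NOT NULL columns excluded).
Total: 7 + 7 + 5 + 6 + 7 = 32.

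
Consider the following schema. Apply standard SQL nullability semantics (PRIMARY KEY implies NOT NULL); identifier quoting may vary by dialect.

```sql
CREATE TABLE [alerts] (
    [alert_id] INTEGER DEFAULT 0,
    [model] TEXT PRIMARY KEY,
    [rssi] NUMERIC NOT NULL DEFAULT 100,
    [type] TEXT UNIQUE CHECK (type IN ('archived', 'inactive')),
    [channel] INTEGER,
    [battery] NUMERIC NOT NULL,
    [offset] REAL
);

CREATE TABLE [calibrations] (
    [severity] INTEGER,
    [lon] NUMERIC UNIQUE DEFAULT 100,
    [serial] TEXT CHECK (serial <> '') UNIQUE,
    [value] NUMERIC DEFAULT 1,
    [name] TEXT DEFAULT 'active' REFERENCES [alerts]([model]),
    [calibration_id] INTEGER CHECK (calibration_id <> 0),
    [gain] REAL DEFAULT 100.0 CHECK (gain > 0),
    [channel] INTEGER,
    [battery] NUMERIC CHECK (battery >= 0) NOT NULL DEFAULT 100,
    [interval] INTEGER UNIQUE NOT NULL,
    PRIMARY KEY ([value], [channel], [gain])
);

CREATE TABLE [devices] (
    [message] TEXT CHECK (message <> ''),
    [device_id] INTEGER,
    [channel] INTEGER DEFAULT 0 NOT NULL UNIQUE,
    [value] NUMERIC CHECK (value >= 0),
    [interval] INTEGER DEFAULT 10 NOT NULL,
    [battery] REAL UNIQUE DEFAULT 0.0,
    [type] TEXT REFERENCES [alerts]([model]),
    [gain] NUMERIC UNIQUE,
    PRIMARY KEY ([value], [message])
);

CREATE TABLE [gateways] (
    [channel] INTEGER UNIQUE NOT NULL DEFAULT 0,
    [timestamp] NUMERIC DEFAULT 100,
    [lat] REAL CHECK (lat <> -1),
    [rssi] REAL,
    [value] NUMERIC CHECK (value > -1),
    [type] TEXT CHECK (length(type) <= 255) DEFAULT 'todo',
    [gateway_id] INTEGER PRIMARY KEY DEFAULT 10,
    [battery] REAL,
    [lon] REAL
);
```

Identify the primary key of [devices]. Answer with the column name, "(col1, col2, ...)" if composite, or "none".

A table-level PRIMARY KEY clause names 2 columns: value, message.
This is a composite key — the combination is unique, not each column individually.

(value, message)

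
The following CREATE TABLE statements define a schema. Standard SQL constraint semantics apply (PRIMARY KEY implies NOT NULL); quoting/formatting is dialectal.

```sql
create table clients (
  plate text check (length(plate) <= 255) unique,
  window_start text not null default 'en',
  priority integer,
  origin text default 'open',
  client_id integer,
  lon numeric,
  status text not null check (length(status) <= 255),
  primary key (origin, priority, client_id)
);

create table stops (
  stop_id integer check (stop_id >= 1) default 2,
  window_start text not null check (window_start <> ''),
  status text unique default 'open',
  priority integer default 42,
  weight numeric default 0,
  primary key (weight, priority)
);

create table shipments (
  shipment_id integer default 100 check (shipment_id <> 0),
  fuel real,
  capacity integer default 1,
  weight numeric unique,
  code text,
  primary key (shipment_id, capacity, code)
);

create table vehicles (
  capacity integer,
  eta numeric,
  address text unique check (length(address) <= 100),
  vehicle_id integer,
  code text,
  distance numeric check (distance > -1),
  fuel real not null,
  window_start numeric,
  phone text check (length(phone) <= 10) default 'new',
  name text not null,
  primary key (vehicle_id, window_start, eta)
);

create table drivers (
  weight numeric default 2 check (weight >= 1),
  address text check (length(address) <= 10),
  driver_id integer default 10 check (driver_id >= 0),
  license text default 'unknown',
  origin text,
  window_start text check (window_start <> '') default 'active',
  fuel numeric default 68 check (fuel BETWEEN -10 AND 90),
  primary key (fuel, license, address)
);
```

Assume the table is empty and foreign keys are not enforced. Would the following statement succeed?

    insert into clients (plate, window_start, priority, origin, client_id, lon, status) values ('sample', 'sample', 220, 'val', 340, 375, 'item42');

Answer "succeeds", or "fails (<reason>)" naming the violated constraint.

NOT NULL columns: client_id is supplied; origin is supplied; priority is supplied; status is supplied; window_start is supplied.
CHECK constraints: 'sample' satisfies (length(plate) <= 255); 'item42' satisfies (length(status) <= 255).
No constraint is violated.

succeeds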